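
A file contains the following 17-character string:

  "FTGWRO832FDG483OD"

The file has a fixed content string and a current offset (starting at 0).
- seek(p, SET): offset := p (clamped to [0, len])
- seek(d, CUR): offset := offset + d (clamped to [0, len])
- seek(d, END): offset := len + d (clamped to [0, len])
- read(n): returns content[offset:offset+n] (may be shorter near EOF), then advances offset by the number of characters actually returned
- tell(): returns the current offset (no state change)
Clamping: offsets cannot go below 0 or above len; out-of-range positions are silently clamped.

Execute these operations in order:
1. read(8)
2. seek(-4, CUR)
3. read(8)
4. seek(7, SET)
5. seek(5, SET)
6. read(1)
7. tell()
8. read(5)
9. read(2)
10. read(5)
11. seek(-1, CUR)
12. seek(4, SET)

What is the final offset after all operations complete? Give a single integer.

After 1 (read(8)): returned 'FTGWRO83', offset=8
After 2 (seek(-4, CUR)): offset=4
After 3 (read(8)): returned 'RO832FDG', offset=12
After 4 (seek(7, SET)): offset=7
After 5 (seek(5, SET)): offset=5
After 6 (read(1)): returned 'O', offset=6
After 7 (tell()): offset=6
After 8 (read(5)): returned '832FD', offset=11
After 9 (read(2)): returned 'G4', offset=13
After 10 (read(5)): returned '83OD', offset=17
After 11 (seek(-1, CUR)): offset=16
After 12 (seek(4, SET)): offset=4

Answer: 4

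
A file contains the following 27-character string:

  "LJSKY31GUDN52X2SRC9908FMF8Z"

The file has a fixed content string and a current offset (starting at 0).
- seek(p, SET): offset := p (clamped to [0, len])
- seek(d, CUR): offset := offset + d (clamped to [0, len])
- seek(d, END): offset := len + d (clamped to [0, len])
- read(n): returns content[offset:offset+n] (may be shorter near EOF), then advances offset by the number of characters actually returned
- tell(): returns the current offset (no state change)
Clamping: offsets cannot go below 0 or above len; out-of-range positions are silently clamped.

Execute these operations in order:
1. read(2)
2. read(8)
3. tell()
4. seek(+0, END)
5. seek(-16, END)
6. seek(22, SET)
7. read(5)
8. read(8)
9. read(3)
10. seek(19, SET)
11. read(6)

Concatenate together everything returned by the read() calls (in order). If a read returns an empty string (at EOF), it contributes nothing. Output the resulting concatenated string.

Answer: LJSKY31GUDFMF8Z908FMF

Derivation:
After 1 (read(2)): returned 'LJ', offset=2
After 2 (read(8)): returned 'SKY31GUD', offset=10
After 3 (tell()): offset=10
After 4 (seek(+0, END)): offset=27
After 5 (seek(-16, END)): offset=11
After 6 (seek(22, SET)): offset=22
After 7 (read(5)): returned 'FMF8Z', offset=27
After 8 (read(8)): returned '', offset=27
After 9 (read(3)): returned '', offset=27
After 10 (seek(19, SET)): offset=19
After 11 (read(6)): returned '908FMF', offset=25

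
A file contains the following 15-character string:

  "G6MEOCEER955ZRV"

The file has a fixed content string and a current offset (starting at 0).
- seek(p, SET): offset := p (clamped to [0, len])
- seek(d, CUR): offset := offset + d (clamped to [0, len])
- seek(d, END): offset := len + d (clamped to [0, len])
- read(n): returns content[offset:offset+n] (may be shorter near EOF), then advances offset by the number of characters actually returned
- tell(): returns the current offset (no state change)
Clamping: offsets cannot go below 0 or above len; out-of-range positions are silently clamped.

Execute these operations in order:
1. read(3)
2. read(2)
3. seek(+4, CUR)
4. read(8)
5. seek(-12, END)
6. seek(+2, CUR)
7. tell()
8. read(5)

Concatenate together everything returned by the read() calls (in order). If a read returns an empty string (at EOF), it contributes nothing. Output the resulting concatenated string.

Answer: G6MEO955ZRVCEER9

Derivation:
After 1 (read(3)): returned 'G6M', offset=3
After 2 (read(2)): returned 'EO', offset=5
After 3 (seek(+4, CUR)): offset=9
After 4 (read(8)): returned '955ZRV', offset=15
After 5 (seek(-12, END)): offset=3
After 6 (seek(+2, CUR)): offset=5
After 7 (tell()): offset=5
After 8 (read(5)): returned 'CEER9', offset=10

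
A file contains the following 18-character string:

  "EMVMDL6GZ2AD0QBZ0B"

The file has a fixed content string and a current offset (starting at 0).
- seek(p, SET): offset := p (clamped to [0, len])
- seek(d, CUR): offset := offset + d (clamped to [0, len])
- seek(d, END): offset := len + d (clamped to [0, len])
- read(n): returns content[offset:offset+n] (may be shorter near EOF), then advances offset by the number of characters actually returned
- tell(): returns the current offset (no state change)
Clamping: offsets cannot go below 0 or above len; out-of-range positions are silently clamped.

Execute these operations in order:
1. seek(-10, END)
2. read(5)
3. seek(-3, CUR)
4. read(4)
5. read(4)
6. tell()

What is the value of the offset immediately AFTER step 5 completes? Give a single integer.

After 1 (seek(-10, END)): offset=8
After 2 (read(5)): returned 'Z2AD0', offset=13
After 3 (seek(-3, CUR)): offset=10
After 4 (read(4)): returned 'AD0Q', offset=14
After 5 (read(4)): returned 'BZ0B', offset=18

Answer: 18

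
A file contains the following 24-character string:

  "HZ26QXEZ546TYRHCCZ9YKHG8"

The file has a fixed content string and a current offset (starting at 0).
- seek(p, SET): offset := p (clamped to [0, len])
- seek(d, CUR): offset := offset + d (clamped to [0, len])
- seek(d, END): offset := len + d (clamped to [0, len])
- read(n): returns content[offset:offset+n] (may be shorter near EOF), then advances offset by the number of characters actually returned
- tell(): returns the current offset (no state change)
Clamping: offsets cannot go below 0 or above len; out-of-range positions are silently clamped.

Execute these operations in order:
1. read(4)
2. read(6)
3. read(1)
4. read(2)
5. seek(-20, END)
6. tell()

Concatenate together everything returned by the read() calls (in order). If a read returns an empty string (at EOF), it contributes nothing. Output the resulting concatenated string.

Answer: HZ26QXEZ546TY

Derivation:
After 1 (read(4)): returned 'HZ26', offset=4
After 2 (read(6)): returned 'QXEZ54', offset=10
After 3 (read(1)): returned '6', offset=11
After 4 (read(2)): returned 'TY', offset=13
After 5 (seek(-20, END)): offset=4
After 6 (tell()): offset=4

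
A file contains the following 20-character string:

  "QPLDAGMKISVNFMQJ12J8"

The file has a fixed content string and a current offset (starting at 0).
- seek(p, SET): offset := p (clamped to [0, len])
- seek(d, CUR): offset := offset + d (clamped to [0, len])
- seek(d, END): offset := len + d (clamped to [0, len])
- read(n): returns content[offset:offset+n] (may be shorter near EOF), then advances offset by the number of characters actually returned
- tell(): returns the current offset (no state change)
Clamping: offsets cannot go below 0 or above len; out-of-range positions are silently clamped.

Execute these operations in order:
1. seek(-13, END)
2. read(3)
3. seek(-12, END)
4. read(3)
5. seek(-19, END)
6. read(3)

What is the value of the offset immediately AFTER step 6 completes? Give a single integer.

Answer: 4

Derivation:
After 1 (seek(-13, END)): offset=7
After 2 (read(3)): returned 'KIS', offset=10
After 3 (seek(-12, END)): offset=8
After 4 (read(3)): returned 'ISV', offset=11
After 5 (seek(-19, END)): offset=1
After 6 (read(3)): returned 'PLD', offset=4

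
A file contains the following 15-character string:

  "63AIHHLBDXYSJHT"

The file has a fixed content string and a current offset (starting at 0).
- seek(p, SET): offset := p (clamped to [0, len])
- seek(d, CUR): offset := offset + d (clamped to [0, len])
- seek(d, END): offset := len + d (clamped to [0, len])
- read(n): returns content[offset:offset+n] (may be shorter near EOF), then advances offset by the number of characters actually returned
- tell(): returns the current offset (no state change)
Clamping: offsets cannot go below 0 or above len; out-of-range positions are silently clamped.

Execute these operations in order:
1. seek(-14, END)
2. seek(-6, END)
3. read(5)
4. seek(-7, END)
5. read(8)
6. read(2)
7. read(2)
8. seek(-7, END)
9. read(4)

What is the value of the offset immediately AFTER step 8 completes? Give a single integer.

After 1 (seek(-14, END)): offset=1
After 2 (seek(-6, END)): offset=9
After 3 (read(5)): returned 'XYSJH', offset=14
After 4 (seek(-7, END)): offset=8
After 5 (read(8)): returned 'DXYSJHT', offset=15
After 6 (read(2)): returned '', offset=15
After 7 (read(2)): returned '', offset=15
After 8 (seek(-7, END)): offset=8

Answer: 8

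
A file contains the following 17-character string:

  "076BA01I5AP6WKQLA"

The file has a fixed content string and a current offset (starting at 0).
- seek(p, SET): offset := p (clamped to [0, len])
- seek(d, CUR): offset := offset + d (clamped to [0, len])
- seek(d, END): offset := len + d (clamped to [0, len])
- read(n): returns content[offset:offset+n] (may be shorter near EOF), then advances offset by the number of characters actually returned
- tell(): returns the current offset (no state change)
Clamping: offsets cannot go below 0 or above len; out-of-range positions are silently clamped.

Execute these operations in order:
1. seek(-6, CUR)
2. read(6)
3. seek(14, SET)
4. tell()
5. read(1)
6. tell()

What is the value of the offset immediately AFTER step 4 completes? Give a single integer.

Answer: 14

Derivation:
After 1 (seek(-6, CUR)): offset=0
After 2 (read(6)): returned '076BA0', offset=6
After 3 (seek(14, SET)): offset=14
After 4 (tell()): offset=14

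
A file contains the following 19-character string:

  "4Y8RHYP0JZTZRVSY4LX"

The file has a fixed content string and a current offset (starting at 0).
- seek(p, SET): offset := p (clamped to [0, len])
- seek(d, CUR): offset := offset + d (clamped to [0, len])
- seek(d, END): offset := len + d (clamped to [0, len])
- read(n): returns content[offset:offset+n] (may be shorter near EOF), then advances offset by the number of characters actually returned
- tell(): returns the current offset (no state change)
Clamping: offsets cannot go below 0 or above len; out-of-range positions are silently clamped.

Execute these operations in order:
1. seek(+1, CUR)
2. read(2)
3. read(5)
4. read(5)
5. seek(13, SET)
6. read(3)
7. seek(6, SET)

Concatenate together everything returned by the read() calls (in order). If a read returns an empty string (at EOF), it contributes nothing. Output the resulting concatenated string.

Answer: Y8RHYP0JZTZRVSY

Derivation:
After 1 (seek(+1, CUR)): offset=1
After 2 (read(2)): returned 'Y8', offset=3
After 3 (read(5)): returned 'RHYP0', offset=8
After 4 (read(5)): returned 'JZTZR', offset=13
After 5 (seek(13, SET)): offset=13
After 6 (read(3)): returned 'VSY', offset=16
After 7 (seek(6, SET)): offset=6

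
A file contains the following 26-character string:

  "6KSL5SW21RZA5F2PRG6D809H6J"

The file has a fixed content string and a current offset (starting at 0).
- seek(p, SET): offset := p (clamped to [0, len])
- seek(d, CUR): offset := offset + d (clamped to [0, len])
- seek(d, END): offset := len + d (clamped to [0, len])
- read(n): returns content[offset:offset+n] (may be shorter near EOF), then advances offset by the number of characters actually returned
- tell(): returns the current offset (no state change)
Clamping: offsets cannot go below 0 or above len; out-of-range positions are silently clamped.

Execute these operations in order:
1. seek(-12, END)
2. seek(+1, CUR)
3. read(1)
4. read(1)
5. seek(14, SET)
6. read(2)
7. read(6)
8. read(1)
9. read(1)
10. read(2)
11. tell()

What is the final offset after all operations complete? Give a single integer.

Answer: 26

Derivation:
After 1 (seek(-12, END)): offset=14
After 2 (seek(+1, CUR)): offset=15
After 3 (read(1)): returned 'P', offset=16
After 4 (read(1)): returned 'R', offset=17
After 5 (seek(14, SET)): offset=14
After 6 (read(2)): returned '2P', offset=16
After 7 (read(6)): returned 'RG6D80', offset=22
After 8 (read(1)): returned '9', offset=23
After 9 (read(1)): returned 'H', offset=24
After 10 (read(2)): returned '6J', offset=26
After 11 (tell()): offset=26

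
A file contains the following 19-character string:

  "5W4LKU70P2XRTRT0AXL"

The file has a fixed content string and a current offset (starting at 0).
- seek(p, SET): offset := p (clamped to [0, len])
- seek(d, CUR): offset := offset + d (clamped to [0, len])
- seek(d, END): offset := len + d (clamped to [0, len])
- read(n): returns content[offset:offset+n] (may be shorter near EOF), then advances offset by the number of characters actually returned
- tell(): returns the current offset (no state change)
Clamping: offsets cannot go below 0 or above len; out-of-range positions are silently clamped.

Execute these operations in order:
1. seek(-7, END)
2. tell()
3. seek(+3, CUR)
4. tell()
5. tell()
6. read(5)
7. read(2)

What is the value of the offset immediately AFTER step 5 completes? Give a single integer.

Answer: 15

Derivation:
After 1 (seek(-7, END)): offset=12
After 2 (tell()): offset=12
After 3 (seek(+3, CUR)): offset=15
After 4 (tell()): offset=15
After 5 (tell()): offset=15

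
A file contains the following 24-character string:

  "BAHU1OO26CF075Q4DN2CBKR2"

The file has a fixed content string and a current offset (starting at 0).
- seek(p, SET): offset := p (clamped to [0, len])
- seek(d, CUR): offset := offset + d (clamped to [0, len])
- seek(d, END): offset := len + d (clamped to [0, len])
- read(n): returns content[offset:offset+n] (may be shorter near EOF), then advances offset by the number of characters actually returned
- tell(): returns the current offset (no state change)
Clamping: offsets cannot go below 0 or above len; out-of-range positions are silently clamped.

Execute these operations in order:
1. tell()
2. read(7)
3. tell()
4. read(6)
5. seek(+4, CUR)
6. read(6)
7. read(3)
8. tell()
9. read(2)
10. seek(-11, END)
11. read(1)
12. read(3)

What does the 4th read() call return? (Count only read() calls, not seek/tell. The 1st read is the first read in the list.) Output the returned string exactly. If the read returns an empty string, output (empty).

Answer: 2

Derivation:
After 1 (tell()): offset=0
After 2 (read(7)): returned 'BAHU1OO', offset=7
After 3 (tell()): offset=7
After 4 (read(6)): returned '26CF07', offset=13
After 5 (seek(+4, CUR)): offset=17
After 6 (read(6)): returned 'N2CBKR', offset=23
After 7 (read(3)): returned '2', offset=24
After 8 (tell()): offset=24
After 9 (read(2)): returned '', offset=24
After 10 (seek(-11, END)): offset=13
After 11 (read(1)): returned '5', offset=14
After 12 (read(3)): returned 'Q4D', offset=17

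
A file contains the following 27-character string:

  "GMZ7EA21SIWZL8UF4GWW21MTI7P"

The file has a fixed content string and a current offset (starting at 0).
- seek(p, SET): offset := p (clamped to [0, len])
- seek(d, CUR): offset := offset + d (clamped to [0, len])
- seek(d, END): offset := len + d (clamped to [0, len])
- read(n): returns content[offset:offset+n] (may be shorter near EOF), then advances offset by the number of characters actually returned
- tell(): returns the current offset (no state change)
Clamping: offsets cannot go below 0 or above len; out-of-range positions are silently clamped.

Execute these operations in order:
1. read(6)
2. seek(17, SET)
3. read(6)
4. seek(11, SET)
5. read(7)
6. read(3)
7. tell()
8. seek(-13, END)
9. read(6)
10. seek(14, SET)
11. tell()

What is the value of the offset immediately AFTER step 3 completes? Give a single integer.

Answer: 23

Derivation:
After 1 (read(6)): returned 'GMZ7EA', offset=6
After 2 (seek(17, SET)): offset=17
After 3 (read(6)): returned 'GWW21M', offset=23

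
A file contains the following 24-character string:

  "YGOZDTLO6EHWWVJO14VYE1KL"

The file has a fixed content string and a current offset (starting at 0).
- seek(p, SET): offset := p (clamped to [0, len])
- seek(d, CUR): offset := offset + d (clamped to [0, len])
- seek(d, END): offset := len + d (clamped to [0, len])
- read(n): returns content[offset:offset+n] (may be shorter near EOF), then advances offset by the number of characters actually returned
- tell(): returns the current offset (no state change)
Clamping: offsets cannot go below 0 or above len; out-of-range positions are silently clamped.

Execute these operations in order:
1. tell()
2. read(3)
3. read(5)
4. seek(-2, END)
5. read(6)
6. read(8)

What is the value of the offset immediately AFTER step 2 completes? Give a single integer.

After 1 (tell()): offset=0
After 2 (read(3)): returned 'YGO', offset=3

Answer: 3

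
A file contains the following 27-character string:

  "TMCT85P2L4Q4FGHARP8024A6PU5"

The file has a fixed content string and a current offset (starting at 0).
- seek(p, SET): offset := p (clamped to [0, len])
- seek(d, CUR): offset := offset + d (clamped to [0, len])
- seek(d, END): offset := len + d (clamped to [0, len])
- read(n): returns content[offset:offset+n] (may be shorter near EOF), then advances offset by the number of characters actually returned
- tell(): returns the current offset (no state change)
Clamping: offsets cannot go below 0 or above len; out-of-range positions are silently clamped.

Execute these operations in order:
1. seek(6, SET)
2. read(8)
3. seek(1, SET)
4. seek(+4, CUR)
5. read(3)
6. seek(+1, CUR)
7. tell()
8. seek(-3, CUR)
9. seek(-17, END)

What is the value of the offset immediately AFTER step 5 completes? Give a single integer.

Answer: 8

Derivation:
After 1 (seek(6, SET)): offset=6
After 2 (read(8)): returned 'P2L4Q4FG', offset=14
After 3 (seek(1, SET)): offset=1
After 4 (seek(+4, CUR)): offset=5
After 5 (read(3)): returned '5P2', offset=8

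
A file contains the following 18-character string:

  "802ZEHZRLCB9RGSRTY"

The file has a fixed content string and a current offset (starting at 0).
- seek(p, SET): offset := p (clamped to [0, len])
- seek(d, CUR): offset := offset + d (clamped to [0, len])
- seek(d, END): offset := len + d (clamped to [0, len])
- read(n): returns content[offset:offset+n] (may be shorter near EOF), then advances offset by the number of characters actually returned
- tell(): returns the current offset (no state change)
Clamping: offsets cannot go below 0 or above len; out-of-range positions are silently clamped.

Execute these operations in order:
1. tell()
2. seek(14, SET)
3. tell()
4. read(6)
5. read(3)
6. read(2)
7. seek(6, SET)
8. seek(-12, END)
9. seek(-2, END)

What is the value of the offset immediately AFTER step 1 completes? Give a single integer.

Answer: 0

Derivation:
After 1 (tell()): offset=0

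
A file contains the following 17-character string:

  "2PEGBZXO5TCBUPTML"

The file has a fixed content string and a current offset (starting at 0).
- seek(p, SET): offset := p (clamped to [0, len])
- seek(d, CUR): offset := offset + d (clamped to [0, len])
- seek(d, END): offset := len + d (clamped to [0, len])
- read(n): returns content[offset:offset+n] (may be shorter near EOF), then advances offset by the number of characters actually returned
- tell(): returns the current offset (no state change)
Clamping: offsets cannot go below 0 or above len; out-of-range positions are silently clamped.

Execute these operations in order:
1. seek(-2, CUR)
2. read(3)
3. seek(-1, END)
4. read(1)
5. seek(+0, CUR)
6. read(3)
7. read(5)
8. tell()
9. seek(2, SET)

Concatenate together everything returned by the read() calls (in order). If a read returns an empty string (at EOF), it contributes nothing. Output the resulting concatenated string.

After 1 (seek(-2, CUR)): offset=0
After 2 (read(3)): returned '2PE', offset=3
After 3 (seek(-1, END)): offset=16
After 4 (read(1)): returned 'L', offset=17
After 5 (seek(+0, CUR)): offset=17
After 6 (read(3)): returned '', offset=17
After 7 (read(5)): returned '', offset=17
After 8 (tell()): offset=17
After 9 (seek(2, SET)): offset=2

Answer: 2PEL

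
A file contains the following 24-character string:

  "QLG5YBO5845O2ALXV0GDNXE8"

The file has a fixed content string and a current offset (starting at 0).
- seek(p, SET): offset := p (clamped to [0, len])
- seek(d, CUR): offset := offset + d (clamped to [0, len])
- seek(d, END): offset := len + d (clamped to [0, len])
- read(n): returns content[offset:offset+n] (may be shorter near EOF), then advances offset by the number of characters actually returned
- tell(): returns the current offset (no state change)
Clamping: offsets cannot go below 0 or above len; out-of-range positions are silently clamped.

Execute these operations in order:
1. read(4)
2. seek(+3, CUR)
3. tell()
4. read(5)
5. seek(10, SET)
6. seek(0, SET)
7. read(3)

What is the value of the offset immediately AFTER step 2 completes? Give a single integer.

Answer: 7

Derivation:
After 1 (read(4)): returned 'QLG5', offset=4
After 2 (seek(+3, CUR)): offset=7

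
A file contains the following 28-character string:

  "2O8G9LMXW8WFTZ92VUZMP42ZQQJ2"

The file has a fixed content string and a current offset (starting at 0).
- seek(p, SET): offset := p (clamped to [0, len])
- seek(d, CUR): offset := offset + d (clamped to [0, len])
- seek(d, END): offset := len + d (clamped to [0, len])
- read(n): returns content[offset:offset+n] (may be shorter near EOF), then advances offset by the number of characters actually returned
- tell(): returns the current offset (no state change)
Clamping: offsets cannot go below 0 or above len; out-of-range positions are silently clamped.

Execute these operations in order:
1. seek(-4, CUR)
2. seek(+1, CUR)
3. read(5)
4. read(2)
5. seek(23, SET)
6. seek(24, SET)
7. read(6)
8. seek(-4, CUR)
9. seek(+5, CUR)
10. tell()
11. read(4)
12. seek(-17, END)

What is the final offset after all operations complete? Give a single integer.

After 1 (seek(-4, CUR)): offset=0
After 2 (seek(+1, CUR)): offset=1
After 3 (read(5)): returned 'O8G9L', offset=6
After 4 (read(2)): returned 'MX', offset=8
After 5 (seek(23, SET)): offset=23
After 6 (seek(24, SET)): offset=24
After 7 (read(6)): returned 'QQJ2', offset=28
After 8 (seek(-4, CUR)): offset=24
After 9 (seek(+5, CUR)): offset=28
After 10 (tell()): offset=28
After 11 (read(4)): returned '', offset=28
After 12 (seek(-17, END)): offset=11

Answer: 11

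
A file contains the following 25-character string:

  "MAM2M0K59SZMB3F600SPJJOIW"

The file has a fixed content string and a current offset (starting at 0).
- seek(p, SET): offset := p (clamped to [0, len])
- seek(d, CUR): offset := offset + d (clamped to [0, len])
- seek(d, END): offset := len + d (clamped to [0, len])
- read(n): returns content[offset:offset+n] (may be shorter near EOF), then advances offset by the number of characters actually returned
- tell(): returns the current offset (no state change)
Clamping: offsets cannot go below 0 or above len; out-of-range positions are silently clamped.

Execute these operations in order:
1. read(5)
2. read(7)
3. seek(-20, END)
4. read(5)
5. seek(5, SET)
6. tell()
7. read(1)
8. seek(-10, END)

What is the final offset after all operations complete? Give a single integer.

Answer: 15

Derivation:
After 1 (read(5)): returned 'MAM2M', offset=5
After 2 (read(7)): returned '0K59SZM', offset=12
After 3 (seek(-20, END)): offset=5
After 4 (read(5)): returned '0K59S', offset=10
After 5 (seek(5, SET)): offset=5
After 6 (tell()): offset=5
After 7 (read(1)): returned '0', offset=6
After 8 (seek(-10, END)): offset=15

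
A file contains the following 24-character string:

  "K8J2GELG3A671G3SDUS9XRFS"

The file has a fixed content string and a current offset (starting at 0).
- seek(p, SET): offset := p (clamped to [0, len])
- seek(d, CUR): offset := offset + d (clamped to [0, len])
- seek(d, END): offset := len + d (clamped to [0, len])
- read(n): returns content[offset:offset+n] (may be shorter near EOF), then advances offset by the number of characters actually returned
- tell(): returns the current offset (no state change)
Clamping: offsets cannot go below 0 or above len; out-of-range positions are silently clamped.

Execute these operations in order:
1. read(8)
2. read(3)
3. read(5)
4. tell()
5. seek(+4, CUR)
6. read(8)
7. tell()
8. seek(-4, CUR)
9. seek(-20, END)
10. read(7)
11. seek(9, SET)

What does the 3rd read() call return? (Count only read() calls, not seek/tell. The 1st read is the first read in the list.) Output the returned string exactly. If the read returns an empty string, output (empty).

After 1 (read(8)): returned 'K8J2GELG', offset=8
After 2 (read(3)): returned '3A6', offset=11
After 3 (read(5)): returned '71G3S', offset=16
After 4 (tell()): offset=16
After 5 (seek(+4, CUR)): offset=20
After 6 (read(8)): returned 'XRFS', offset=24
After 7 (tell()): offset=24
After 8 (seek(-4, CUR)): offset=20
After 9 (seek(-20, END)): offset=4
After 10 (read(7)): returned 'GELG3A6', offset=11
After 11 (seek(9, SET)): offset=9

Answer: 71G3S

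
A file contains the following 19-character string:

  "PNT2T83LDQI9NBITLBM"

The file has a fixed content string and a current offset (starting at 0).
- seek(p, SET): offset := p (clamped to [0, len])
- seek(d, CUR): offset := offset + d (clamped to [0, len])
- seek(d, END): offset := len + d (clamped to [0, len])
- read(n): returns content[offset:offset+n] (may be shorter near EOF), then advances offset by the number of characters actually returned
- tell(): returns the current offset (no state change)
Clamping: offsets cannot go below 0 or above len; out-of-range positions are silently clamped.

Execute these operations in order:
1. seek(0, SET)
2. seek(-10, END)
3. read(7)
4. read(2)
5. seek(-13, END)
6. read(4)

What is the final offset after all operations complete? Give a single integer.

Answer: 10

Derivation:
After 1 (seek(0, SET)): offset=0
After 2 (seek(-10, END)): offset=9
After 3 (read(7)): returned 'QI9NBIT', offset=16
After 4 (read(2)): returned 'LB', offset=18
After 5 (seek(-13, END)): offset=6
After 6 (read(4)): returned '3LDQ', offset=10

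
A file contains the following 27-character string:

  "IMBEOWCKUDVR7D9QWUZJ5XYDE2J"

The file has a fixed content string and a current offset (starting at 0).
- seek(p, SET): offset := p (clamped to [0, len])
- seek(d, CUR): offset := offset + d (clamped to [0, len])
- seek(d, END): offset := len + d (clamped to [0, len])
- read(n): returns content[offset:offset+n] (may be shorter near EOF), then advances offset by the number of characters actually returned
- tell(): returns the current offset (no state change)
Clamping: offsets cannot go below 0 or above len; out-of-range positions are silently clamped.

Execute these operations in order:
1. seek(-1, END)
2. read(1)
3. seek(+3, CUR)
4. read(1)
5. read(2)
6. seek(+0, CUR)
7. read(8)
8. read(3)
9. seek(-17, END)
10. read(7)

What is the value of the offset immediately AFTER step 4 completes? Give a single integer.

After 1 (seek(-1, END)): offset=26
After 2 (read(1)): returned 'J', offset=27
After 3 (seek(+3, CUR)): offset=27
After 4 (read(1)): returned '', offset=27

Answer: 27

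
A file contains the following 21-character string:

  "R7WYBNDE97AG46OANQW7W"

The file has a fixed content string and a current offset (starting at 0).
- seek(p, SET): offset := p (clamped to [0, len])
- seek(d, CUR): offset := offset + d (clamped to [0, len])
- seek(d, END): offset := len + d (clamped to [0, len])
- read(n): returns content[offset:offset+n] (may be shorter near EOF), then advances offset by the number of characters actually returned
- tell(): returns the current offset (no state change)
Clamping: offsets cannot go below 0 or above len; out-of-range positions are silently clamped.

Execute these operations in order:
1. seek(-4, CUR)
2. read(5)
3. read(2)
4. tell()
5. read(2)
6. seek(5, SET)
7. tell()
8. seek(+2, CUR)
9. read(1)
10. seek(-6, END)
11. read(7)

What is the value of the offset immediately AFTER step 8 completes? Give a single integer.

After 1 (seek(-4, CUR)): offset=0
After 2 (read(5)): returned 'R7WYB', offset=5
After 3 (read(2)): returned 'ND', offset=7
After 4 (tell()): offset=7
After 5 (read(2)): returned 'E9', offset=9
After 6 (seek(5, SET)): offset=5
After 7 (tell()): offset=5
After 8 (seek(+2, CUR)): offset=7

Answer: 7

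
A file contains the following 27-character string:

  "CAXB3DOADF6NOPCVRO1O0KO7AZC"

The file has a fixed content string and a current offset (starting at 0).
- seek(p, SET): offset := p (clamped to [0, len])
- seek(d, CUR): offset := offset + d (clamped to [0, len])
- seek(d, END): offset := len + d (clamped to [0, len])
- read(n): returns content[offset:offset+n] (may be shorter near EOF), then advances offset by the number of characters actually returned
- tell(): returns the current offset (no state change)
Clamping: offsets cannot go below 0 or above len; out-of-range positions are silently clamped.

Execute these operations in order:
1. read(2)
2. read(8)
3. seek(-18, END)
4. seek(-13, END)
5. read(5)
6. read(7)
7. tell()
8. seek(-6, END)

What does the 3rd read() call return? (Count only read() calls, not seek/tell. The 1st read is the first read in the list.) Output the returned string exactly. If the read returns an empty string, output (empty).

Answer: CVRO1

Derivation:
After 1 (read(2)): returned 'CA', offset=2
After 2 (read(8)): returned 'XB3DOADF', offset=10
After 3 (seek(-18, END)): offset=9
After 4 (seek(-13, END)): offset=14
After 5 (read(5)): returned 'CVRO1', offset=19
After 6 (read(7)): returned 'O0KO7AZ', offset=26
After 7 (tell()): offset=26
After 8 (seek(-6, END)): offset=21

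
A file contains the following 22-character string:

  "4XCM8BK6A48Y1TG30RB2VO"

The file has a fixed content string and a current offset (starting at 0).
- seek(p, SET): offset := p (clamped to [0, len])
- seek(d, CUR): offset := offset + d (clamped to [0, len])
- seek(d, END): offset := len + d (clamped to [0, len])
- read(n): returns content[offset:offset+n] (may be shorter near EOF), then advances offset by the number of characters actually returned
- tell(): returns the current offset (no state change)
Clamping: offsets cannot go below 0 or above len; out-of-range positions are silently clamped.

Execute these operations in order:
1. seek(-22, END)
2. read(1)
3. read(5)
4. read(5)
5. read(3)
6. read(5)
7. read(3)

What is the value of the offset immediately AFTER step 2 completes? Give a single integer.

After 1 (seek(-22, END)): offset=0
After 2 (read(1)): returned '4', offset=1

Answer: 1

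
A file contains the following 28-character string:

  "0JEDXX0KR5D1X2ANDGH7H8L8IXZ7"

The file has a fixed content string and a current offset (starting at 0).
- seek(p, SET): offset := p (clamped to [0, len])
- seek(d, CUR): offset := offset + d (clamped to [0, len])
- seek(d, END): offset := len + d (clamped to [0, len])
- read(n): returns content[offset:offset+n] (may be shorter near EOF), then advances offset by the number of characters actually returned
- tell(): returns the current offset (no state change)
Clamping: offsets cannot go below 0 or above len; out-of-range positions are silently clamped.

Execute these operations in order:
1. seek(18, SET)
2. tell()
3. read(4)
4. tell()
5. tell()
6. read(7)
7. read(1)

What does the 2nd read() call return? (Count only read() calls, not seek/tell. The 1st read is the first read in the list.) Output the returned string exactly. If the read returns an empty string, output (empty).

Answer: L8IXZ7

Derivation:
After 1 (seek(18, SET)): offset=18
After 2 (tell()): offset=18
After 3 (read(4)): returned 'H7H8', offset=22
After 4 (tell()): offset=22
After 5 (tell()): offset=22
After 6 (read(7)): returned 'L8IXZ7', offset=28
After 7 (read(1)): returned '', offset=28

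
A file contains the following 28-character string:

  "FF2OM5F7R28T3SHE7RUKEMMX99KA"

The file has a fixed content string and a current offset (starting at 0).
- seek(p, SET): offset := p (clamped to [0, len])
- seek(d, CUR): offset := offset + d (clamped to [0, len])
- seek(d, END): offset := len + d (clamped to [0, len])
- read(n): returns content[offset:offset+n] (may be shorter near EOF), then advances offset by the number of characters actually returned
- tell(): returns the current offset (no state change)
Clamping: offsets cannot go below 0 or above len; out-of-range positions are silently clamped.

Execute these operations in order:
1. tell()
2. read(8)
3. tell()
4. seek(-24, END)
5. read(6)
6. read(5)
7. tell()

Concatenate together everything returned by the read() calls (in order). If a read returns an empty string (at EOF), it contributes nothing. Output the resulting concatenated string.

Answer: FF2OM5F7M5F7R28T3SH

Derivation:
After 1 (tell()): offset=0
After 2 (read(8)): returned 'FF2OM5F7', offset=8
After 3 (tell()): offset=8
After 4 (seek(-24, END)): offset=4
After 5 (read(6)): returned 'M5F7R2', offset=10
After 6 (read(5)): returned '8T3SH', offset=15
After 7 (tell()): offset=15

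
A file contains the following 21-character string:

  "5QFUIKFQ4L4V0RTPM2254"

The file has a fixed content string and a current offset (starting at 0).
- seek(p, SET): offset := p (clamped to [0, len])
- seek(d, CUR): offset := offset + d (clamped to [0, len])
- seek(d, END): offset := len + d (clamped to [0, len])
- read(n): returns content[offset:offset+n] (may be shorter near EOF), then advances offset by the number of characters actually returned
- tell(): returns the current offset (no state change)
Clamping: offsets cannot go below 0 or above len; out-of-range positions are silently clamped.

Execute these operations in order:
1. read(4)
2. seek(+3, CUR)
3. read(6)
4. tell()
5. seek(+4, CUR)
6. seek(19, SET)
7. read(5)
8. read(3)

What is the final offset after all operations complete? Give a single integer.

Answer: 21

Derivation:
After 1 (read(4)): returned '5QFU', offset=4
After 2 (seek(+3, CUR)): offset=7
After 3 (read(6)): returned 'Q4L4V0', offset=13
After 4 (tell()): offset=13
After 5 (seek(+4, CUR)): offset=17
After 6 (seek(19, SET)): offset=19
After 7 (read(5)): returned '54', offset=21
After 8 (read(3)): returned '', offset=21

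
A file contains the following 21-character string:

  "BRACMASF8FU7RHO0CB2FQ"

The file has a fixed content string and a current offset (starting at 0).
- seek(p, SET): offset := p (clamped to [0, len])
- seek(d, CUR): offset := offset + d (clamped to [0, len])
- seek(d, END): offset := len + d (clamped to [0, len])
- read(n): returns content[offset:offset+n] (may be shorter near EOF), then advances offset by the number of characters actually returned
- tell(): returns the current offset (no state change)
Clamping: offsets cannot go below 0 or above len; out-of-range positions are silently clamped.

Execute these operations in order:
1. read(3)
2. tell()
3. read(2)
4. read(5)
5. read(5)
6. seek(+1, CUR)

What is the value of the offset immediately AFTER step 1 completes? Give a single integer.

After 1 (read(3)): returned 'BRA', offset=3

Answer: 3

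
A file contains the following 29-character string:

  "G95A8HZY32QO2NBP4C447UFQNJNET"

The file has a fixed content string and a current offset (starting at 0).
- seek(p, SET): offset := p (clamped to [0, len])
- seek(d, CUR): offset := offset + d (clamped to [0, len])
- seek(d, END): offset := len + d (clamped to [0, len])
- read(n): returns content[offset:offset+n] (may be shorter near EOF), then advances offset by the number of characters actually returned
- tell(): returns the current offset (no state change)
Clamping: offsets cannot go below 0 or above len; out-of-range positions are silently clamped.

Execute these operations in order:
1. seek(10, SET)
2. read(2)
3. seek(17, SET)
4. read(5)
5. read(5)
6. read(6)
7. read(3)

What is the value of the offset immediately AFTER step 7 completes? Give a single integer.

After 1 (seek(10, SET)): offset=10
After 2 (read(2)): returned 'QO', offset=12
After 3 (seek(17, SET)): offset=17
After 4 (read(5)): returned 'C447U', offset=22
After 5 (read(5)): returned 'FQNJN', offset=27
After 6 (read(6)): returned 'ET', offset=29
After 7 (read(3)): returned '', offset=29

Answer: 29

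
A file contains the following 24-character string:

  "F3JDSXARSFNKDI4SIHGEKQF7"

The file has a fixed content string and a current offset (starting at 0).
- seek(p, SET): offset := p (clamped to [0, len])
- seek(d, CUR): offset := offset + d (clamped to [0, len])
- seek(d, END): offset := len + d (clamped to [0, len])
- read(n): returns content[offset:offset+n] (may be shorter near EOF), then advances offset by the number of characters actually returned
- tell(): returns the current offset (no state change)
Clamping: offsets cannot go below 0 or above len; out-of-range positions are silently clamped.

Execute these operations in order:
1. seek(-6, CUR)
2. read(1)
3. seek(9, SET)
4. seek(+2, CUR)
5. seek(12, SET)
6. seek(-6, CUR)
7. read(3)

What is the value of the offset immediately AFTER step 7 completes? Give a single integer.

Answer: 9

Derivation:
After 1 (seek(-6, CUR)): offset=0
After 2 (read(1)): returned 'F', offset=1
After 3 (seek(9, SET)): offset=9
After 4 (seek(+2, CUR)): offset=11
After 5 (seek(12, SET)): offset=12
After 6 (seek(-6, CUR)): offset=6
After 7 (read(3)): returned 'ARS', offset=9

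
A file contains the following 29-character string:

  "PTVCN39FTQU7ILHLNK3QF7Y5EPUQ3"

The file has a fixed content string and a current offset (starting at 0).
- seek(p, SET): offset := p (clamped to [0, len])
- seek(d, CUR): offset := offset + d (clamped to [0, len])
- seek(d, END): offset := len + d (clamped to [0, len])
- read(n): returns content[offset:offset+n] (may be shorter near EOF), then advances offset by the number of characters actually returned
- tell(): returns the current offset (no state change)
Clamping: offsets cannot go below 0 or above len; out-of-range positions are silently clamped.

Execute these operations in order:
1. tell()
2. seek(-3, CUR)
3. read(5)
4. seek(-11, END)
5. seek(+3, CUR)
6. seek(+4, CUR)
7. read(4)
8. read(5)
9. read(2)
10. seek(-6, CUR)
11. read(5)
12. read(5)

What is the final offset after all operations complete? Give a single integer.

After 1 (tell()): offset=0
After 2 (seek(-3, CUR)): offset=0
After 3 (read(5)): returned 'PTVCN', offset=5
After 4 (seek(-11, END)): offset=18
After 5 (seek(+3, CUR)): offset=21
After 6 (seek(+4, CUR)): offset=25
After 7 (read(4)): returned 'PUQ3', offset=29
After 8 (read(5)): returned '', offset=29
After 9 (read(2)): returned '', offset=29
After 10 (seek(-6, CUR)): offset=23
After 11 (read(5)): returned '5EPUQ', offset=28
After 12 (read(5)): returned '3', offset=29

Answer: 29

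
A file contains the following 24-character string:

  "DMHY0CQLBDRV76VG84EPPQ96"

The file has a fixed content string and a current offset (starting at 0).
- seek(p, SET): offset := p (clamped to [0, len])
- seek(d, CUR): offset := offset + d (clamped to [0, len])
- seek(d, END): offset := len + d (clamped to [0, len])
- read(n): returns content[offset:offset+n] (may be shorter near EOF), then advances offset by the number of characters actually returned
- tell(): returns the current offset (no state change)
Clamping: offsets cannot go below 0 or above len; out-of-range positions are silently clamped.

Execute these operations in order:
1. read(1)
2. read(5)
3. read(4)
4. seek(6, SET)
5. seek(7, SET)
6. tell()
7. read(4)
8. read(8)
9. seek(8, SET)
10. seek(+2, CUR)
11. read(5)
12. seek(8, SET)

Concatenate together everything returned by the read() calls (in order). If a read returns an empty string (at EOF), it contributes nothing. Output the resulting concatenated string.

Answer: DMHY0CQLBDLBDRV76VG84ERV76V

Derivation:
After 1 (read(1)): returned 'D', offset=1
After 2 (read(5)): returned 'MHY0C', offset=6
After 3 (read(4)): returned 'QLBD', offset=10
After 4 (seek(6, SET)): offset=6
After 5 (seek(7, SET)): offset=7
After 6 (tell()): offset=7
After 7 (read(4)): returned 'LBDR', offset=11
After 8 (read(8)): returned 'V76VG84E', offset=19
After 9 (seek(8, SET)): offset=8
After 10 (seek(+2, CUR)): offset=10
After 11 (read(5)): returned 'RV76V', offset=15
After 12 (seek(8, SET)): offset=8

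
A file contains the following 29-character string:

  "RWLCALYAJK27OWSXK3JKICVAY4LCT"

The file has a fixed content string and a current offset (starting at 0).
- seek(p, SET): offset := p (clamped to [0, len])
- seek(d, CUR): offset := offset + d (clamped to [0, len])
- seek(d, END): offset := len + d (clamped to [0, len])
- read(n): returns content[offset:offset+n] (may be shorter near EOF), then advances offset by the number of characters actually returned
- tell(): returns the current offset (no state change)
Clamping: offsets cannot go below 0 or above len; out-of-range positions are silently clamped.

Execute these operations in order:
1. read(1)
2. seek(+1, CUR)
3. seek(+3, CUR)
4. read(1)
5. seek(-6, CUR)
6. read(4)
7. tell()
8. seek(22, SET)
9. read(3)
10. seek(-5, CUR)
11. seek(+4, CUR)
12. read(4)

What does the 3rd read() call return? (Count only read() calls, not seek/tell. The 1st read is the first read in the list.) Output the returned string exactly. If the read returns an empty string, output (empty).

After 1 (read(1)): returned 'R', offset=1
After 2 (seek(+1, CUR)): offset=2
After 3 (seek(+3, CUR)): offset=5
After 4 (read(1)): returned 'L', offset=6
After 5 (seek(-6, CUR)): offset=0
After 6 (read(4)): returned 'RWLC', offset=4
After 7 (tell()): offset=4
After 8 (seek(22, SET)): offset=22
After 9 (read(3)): returned 'VAY', offset=25
After 10 (seek(-5, CUR)): offset=20
After 11 (seek(+4, CUR)): offset=24
After 12 (read(4)): returned 'Y4LC', offset=28

Answer: RWLC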